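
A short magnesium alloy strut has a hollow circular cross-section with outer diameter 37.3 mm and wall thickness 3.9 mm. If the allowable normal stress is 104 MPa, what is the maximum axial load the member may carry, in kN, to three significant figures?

A = 409.2 mm².
P_max = σ_allow · A = 104 · 409.2 = 42560 N = 42.56 kN.

42.6 kN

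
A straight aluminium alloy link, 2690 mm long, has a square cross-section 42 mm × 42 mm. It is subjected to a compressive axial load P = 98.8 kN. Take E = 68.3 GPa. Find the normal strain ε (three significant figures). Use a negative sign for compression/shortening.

-8.20e-04

A = 1764 mm².
σ = N/A = -56.01 MPa; ε = σ/E = -56.01/68300 = -8.200e-04.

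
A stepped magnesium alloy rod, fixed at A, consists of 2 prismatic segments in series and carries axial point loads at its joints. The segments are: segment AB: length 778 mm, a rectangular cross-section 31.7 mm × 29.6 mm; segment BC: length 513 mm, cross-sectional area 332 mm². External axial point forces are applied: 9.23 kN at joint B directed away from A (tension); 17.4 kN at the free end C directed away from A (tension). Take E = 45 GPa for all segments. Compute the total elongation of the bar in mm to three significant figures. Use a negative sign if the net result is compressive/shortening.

Internal axial forces (sectioning from the free end, tension +): N_BC = 17.4 kN, N_AB = 26.63 kN.
A_AB = 938.3 mm².
δ_AB = 26630·778/(938.3·45000) = 0.4907 mm
δ_BC = 17400·513/(332·45000) = 0.5975 mm
δ = Σδ_i = 1.088 mm.

1.09 mm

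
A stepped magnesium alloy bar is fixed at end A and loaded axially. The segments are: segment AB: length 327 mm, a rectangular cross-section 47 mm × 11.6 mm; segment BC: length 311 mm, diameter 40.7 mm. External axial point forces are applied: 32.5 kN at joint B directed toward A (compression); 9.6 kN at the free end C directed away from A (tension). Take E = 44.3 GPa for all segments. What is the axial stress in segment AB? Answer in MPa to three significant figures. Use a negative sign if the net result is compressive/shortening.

-42.0 MPa

Internal axial forces (sectioning from the free end, tension +): N_BC = 9.6 kN, N_AB = -22.9 kN.
A_AB = 545.2 mm².
σ_AB = N_AB/A_AB = -22900/545.2 = -42 MPa.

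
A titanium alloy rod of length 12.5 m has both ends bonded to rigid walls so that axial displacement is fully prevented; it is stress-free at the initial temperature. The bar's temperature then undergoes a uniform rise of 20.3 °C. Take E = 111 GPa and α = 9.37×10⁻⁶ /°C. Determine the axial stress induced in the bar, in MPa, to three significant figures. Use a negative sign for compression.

Free thermal expansion αLΔT = 9.37e-6 · 12500 · 20.3 = 2.378 mm.
The walls impose strain ε = −(2.378)/12500 = -1.9021e-04; σ = Eε = 111000 · -1.9021e-04 = -21.11 MPa.

-21.1 MPa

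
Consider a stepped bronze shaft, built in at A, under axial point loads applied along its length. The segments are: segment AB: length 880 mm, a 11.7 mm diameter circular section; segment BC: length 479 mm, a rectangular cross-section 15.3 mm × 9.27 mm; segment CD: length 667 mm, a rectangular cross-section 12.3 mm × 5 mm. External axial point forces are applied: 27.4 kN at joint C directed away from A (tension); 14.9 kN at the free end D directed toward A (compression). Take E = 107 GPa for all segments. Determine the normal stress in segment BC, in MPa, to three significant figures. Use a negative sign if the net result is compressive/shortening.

88.1 MPa

Internal axial forces (sectioning from the free end, tension +): N_CD = -14.9 kN, N_BC = 12.5 kN, N_AB = 12.5 kN.
A_BC = 141.8 mm².
σ_BC = N_BC/A_BC = 12500/141.8 = 88.13 MPa.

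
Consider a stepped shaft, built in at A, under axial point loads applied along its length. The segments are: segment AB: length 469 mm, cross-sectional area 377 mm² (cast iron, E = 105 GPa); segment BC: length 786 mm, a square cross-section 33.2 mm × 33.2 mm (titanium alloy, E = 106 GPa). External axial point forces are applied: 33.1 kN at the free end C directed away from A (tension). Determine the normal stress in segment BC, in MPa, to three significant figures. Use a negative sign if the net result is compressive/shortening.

30.0 MPa

Internal axial forces (sectioning from the free end, tension +): N_BC = 33.1 kN, N_AB = 33.1 kN.
A_BC = 1102 mm².
σ_BC = N_BC/A_BC = 33100/1102 = 30.03 MPa.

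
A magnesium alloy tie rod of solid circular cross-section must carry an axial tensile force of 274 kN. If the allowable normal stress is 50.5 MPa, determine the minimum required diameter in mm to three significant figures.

83.1 mm

Required area A ≥ P/σ_allow = 274000/50.5 = 5426 mm².
For a solid circular section, d ≥ √(4A/π) = 83.12 mm.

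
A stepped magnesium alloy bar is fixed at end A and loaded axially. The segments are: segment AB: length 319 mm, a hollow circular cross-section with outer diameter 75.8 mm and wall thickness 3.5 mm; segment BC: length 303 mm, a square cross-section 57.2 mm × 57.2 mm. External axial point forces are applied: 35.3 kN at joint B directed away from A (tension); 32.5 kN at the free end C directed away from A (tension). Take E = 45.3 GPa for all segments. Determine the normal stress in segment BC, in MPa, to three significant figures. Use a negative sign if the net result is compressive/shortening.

Internal axial forces (sectioning from the free end, tension +): N_BC = 32.5 kN, N_AB = 67.8 kN.
A_BC = 3272 mm².
σ_BC = N_BC/A_BC = 32500/3272 = 9.933 MPa.

9.93 MPa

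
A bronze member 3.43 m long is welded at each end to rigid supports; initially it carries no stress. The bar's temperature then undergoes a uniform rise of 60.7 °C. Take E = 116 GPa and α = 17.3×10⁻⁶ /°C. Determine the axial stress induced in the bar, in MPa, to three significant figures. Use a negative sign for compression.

-122 MPa

Free thermal expansion αLΔT = 17.3e-6 · 3430 · 60.7 = 3.602 mm.
The walls impose strain ε = −(3.602)/3430 = -1.0501e-03; σ = Eε = 116000 · -1.0501e-03 = -121.8 MPa.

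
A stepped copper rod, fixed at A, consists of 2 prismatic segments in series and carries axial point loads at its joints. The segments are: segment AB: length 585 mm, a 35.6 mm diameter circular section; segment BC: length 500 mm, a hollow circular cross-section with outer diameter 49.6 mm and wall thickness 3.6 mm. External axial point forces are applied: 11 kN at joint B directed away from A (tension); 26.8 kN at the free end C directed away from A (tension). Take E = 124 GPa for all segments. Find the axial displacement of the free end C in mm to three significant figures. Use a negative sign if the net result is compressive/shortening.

0.387 mm

Internal axial forces (sectioning from the free end, tension +): N_BC = 26.8 kN, N_AB = 37.8 kN.
A_AB = 995.4 mm².
A_BC = 520.2 mm².
δ_AB = 37800·585/(995.4·124000) = 0.1792 mm
δ_BC = 26800·500/(520.2·124000) = 0.2077 mm
δ = Σδ_i = 0.3869 mm.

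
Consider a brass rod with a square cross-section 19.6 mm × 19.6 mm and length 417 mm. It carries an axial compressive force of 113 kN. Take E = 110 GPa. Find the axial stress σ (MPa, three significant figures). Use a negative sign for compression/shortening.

-294 MPa

A = 384.2 mm².
σ = N/A = -113000/384.2 = -294.1 MPa.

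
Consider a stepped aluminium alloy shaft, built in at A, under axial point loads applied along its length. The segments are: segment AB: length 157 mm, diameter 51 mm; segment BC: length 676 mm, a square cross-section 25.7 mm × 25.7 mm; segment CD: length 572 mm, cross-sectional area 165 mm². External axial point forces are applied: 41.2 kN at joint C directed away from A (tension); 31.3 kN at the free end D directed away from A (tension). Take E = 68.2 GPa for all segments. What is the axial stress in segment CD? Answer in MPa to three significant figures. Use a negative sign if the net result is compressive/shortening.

Internal axial forces (sectioning from the free end, tension +): N_CD = 31.3 kN, N_BC = 72.5 kN, N_AB = 72.5 kN.
σ_CD = N_CD/A_CD = 31300/165 = 189.7 MPa.

190 MPa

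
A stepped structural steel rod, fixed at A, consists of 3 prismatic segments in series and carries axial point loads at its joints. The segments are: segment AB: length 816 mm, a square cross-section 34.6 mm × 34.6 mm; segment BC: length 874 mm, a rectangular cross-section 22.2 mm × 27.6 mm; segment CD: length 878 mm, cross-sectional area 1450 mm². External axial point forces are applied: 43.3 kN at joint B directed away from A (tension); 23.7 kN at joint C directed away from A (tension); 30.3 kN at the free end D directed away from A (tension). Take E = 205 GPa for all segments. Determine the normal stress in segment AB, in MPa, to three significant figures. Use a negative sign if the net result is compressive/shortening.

Internal axial forces (sectioning from the free end, tension +): N_CD = 30.3 kN, N_BC = 54 kN, N_AB = 97.3 kN.
A_AB = 1197 mm².
σ_AB = N_AB/A_AB = 97300/1197 = 81.28 MPa.

81.3 MPa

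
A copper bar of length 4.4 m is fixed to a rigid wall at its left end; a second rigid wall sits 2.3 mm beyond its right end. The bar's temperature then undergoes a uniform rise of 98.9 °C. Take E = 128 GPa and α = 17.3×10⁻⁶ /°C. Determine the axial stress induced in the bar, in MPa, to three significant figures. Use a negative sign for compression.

Free thermal expansion αLΔT = 17.3e-6 · 4400 · 98.9 = 7.528 mm.
The walls engage after the gap closes; constrained expansion = 7.528 − 2.3 = 5.228 mm.
The walls impose strain ε = −(5.228)/4400 = -1.1882e-03; σ = Eε = 128000 · -1.1882e-03 = -152.1 MPa.

-152 MPa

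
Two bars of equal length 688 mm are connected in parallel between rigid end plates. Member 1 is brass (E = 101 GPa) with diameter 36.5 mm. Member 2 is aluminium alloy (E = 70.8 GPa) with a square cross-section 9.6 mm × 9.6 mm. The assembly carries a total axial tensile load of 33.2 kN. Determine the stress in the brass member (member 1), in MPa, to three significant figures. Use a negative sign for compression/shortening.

29.9 MPa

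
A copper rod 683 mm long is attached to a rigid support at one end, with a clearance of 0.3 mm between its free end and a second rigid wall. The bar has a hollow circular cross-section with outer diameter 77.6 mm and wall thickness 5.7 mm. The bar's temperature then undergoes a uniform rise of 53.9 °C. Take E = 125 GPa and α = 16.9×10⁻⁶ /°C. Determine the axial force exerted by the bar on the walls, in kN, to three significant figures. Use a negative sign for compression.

Free thermal expansion αLΔT = 16.9e-6 · 683 · 53.9 = 0.6222 mm.
The walls engage after the gap closes; constrained expansion = 0.6222 − 0.3 = 0.3222 mm.
The walls impose strain ε = −(0.3222)/683 = -4.7167e-04; σ = Eε = 125000 · -4.7167e-04 = -58.96 MPa.
Wall reaction R = σ·A = -58.96·1288 = -75910 N = -75.91 kN.

-75.9 kN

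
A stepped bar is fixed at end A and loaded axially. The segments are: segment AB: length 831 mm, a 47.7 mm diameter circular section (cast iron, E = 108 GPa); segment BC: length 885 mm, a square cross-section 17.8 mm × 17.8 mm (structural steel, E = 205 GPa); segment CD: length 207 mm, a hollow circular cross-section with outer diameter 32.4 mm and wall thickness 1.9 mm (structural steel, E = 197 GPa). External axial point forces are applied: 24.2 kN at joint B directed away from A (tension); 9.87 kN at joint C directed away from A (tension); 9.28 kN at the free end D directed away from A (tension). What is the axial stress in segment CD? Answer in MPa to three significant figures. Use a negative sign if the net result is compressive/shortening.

51.0 MPa

Internal axial forces (sectioning from the free end, tension +): N_CD = 9.28 kN, N_BC = 19.15 kN, N_AB = 43.35 kN.
A_CD = 182.1 mm².
σ_CD = N_CD/A_CD = 9280/182.1 = 50.97 MPa.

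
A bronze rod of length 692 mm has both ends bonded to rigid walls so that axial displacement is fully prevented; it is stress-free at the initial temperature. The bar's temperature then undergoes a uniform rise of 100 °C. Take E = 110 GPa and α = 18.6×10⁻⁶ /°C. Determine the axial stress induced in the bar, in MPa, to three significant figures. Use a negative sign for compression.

-205 MPa

Free thermal expansion αLΔT = 18.6e-6 · 692 · 100 = 1.287 mm.
The walls impose strain ε = −(1.287)/692 = -1.8600e-03; σ = Eε = 110000 · -1.8600e-03 = -204.6 MPa.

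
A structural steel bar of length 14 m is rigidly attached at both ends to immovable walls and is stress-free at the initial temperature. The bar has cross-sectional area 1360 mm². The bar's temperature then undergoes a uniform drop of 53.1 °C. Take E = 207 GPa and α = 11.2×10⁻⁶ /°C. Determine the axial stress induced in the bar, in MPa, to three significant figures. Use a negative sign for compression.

123 MPa

Free thermal expansion αLΔT = 11.2e-6 · 14000 · -53.1 = -8.326 mm.
The walls impose strain ε = −(-8.326)/14000 = 5.9472e-04; σ = Eε = 207000 · 5.9472e-04 = 123.1 MPa.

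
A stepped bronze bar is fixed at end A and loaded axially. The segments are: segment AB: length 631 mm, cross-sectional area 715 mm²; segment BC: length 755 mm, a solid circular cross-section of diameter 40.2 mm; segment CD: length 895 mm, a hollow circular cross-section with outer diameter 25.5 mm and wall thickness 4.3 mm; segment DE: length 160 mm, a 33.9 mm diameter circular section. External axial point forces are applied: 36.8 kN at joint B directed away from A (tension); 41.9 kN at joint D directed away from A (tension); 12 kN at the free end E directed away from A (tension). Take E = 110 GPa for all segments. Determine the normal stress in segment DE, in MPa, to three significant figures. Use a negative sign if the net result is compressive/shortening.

Internal axial forces (sectioning from the free end, tension +): N_DE = 12 kN, N_CD = 53.9 kN, N_BC = 53.9 kN, N_AB = 90.7 kN.
A_DE = 902.6 mm².
σ_DE = N_DE/A_DE = 12000/902.6 = 13.3 MPa.

13.3 MPa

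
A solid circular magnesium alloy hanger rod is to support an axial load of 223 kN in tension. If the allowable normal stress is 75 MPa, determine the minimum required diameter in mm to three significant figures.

61.5 mm

Required area A ≥ P/σ_allow = 223000/75 = 2973 mm².
For a solid circular section, d ≥ √(4A/π) = 61.53 mm.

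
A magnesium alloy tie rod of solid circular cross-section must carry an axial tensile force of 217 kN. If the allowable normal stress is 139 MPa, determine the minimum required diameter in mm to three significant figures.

44.6 mm

Required area A ≥ P/σ_allow = 217000/139 = 1561 mm².
For a solid circular section, d ≥ √(4A/π) = 44.58 mm.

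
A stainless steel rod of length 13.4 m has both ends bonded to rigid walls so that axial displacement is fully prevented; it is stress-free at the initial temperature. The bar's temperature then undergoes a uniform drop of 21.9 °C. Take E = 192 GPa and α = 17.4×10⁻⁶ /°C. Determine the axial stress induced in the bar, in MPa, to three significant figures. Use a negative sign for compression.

73.2 MPa

Free thermal expansion αLΔT = 17.4e-6 · 13400 · -21.9 = -5.106 mm.
The walls impose strain ε = −(-5.106)/13400 = 3.8106e-04; σ = Eε = 192000 · 3.8106e-04 = 73.16 MPa.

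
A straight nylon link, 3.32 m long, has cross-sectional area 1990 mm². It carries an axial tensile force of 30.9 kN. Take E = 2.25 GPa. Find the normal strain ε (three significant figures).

0.00690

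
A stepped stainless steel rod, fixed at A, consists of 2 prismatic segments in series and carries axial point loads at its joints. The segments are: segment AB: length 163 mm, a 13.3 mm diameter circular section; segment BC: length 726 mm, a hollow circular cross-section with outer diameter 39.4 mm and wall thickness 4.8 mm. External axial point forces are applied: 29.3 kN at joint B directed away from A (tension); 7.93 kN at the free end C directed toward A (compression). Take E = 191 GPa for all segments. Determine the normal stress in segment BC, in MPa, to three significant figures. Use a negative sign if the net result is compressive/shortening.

-15.2 MPa

Internal axial forces (sectioning from the free end, tension +): N_BC = -7.93 kN, N_AB = 21.37 kN.
A_BC = 521.8 mm².
σ_BC = N_BC/A_BC = -7930/521.8 = -15.2 MPa.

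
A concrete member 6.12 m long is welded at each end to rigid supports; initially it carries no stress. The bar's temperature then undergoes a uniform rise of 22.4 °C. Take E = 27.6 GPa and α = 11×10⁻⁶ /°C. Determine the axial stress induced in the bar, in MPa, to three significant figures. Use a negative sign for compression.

-6.80 MPa

Free thermal expansion αLΔT = 11e-6 · 6120 · 22.4 = 1.508 mm.
The walls impose strain ε = −(1.508)/6120 = -2.4640e-04; σ = Eε = 27600 · -2.4640e-04 = -6.801 MPa.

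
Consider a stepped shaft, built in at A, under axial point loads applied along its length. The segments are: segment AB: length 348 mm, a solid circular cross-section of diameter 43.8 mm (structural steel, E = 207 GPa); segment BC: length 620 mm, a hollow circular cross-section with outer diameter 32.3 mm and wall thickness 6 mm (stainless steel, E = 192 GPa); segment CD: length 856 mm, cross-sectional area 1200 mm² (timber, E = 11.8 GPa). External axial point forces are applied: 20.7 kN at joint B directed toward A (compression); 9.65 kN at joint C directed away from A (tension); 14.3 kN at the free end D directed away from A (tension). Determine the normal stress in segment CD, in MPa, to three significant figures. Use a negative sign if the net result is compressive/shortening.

11.9 MPa

Internal axial forces (sectioning from the free end, tension +): N_CD = 14.3 kN, N_BC = 23.95 kN, N_AB = 3.25 kN.
σ_CD = N_CD/A_CD = 14300/1200 = 11.92 MPa.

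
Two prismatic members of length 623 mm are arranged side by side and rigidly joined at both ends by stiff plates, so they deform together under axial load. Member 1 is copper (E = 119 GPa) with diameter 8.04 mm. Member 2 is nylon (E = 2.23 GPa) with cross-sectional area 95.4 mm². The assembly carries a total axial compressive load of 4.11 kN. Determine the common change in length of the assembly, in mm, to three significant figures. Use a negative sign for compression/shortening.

-0.409 mm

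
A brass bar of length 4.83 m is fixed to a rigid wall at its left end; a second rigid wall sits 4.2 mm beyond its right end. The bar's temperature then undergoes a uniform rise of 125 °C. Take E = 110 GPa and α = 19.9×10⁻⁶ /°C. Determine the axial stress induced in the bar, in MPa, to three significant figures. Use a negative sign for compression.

-178 MPa

Free thermal expansion αLΔT = 19.9e-6 · 4830 · 125 = 12.01 mm.
The walls engage after the gap closes; constrained expansion = 12.01 − 4.2 = 7.815 mm.
The walls impose strain ε = −(7.815)/4830 = -1.6179e-03; σ = Eε = 110000 · -1.6179e-03 = -178 MPa.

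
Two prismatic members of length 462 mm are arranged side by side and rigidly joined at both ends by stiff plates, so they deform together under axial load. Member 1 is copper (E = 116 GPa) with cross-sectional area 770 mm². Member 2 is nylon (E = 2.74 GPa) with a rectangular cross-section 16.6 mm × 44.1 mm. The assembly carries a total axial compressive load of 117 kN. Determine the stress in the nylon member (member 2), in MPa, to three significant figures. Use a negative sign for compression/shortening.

-3.51 MPa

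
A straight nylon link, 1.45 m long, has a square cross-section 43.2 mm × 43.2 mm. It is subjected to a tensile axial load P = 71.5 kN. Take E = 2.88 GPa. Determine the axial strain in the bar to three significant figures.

A = 1866 mm².
σ = N/A = 38.31 MPa; ε = σ/E = 38.31/2880 = 1.330e-02.

0.0133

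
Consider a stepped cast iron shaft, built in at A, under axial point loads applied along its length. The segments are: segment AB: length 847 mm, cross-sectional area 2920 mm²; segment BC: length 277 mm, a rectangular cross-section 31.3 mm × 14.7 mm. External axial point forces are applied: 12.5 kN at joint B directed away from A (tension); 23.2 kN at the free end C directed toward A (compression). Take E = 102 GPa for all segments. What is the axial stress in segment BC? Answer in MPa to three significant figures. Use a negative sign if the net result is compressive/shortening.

Internal axial forces (sectioning from the free end, tension +): N_BC = -23.2 kN, N_AB = -10.7 kN.
A_BC = 460.1 mm².
σ_BC = N_BC/A_BC = -23200/460.1 = -50.42 MPa.

-50.4 MPa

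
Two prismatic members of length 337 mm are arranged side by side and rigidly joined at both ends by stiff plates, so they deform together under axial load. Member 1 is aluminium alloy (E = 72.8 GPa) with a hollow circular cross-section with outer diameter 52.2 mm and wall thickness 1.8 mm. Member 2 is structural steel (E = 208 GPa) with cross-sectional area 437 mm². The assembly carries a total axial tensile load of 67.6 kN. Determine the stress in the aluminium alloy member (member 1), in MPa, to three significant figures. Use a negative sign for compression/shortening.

A_1 = 285 mm².
Equal strain + equilibrium ⇒ each member carries load in proportion to AE: A₁E₁ = 20750000 N, A₂E₂ = 90900000 N, ΣAE = 111600000 N.
σ₁ = P·E₁/ΣAE = 67600·72800/111600000 = 44.08 MPa.

44.1 MPa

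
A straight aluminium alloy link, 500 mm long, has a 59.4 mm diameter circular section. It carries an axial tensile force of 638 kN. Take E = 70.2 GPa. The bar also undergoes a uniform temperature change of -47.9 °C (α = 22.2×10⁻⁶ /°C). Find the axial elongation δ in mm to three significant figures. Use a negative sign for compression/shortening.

1.11 mm

A = 2771 mm².
δ_mech = NL/(AE) = 638000·500/(2771·70200) = 1.64 mm.
δ_thermal = αLΔT = 22.2e-6·500·-47.9 = -0.5317 mm.
δ = δ_mech + δ_thermal = 1.108 mm.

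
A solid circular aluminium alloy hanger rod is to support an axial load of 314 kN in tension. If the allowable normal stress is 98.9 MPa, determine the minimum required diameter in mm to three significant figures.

63.6 mm

Required area A ≥ P/σ_allow = 314000/98.9 = 3175 mm².
For a solid circular section, d ≥ √(4A/π) = 63.58 mm.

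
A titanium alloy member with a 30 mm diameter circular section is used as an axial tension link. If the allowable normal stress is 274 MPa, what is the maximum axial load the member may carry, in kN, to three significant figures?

194 kN

A = 706.9 mm².
P_max = σ_allow · A = 274 · 706.9 = 193700 N = 193.7 kN.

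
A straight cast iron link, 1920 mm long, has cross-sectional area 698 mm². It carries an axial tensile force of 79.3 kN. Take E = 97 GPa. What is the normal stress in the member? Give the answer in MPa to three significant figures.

σ = N/A = 79300/698 = 113.6 MPa.

114 MPa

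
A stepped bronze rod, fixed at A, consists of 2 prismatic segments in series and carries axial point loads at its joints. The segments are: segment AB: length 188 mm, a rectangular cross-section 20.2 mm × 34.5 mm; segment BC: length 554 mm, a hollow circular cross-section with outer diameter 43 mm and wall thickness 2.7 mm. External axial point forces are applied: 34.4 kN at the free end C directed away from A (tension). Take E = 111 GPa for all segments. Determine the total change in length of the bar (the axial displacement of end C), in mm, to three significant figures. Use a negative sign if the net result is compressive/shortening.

0.586 mm

Internal axial forces (sectioning from the free end, tension +): N_BC = 34.4 kN, N_AB = 34.4 kN.
A_AB = 696.9 mm².
A_BC = 341.8 mm².
δ_AB = 34400·188/(696.9·111000) = 0.0836 mm
δ_BC = 34400·554/(341.8·111000) = 0.5023 mm
δ = Σδ_i = 0.5859 mm.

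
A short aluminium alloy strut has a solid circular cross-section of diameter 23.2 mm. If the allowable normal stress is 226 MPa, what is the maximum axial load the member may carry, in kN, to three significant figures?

A = 422.7 mm².
P_max = σ_allow · A = 226 · 422.7 = 95540 N = 95.54 kN.

95.5 kN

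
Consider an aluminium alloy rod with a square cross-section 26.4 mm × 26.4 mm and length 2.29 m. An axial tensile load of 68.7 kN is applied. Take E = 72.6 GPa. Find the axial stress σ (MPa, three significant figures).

A = 697 mm².
σ = N/A = 68700/697 = 98.57 MPa.

98.6 MPa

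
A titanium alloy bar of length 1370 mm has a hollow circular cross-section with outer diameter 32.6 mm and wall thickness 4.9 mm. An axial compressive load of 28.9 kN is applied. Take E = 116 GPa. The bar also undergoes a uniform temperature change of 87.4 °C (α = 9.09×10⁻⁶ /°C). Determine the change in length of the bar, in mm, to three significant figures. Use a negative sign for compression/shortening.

0.288 mm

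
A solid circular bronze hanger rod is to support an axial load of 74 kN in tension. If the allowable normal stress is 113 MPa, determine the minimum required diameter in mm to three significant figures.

Required area A ≥ P/σ_allow = 74000/113 = 654.9 mm².
For a solid circular section, d ≥ √(4A/π) = 28.88 mm.

28.9 mm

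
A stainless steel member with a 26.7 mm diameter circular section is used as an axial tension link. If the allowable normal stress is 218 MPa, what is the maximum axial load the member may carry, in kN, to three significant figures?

122 kN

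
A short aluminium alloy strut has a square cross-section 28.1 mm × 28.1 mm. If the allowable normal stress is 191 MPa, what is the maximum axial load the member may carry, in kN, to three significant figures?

151 kN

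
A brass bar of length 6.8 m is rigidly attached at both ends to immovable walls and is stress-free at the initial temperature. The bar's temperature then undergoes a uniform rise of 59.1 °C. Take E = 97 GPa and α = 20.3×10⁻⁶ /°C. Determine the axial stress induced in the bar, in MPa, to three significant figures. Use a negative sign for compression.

-116 MPa

Free thermal expansion αLΔT = 20.3e-6 · 6800 · 59.1 = 8.158 mm.
The walls impose strain ε = −(8.158)/6800 = -1.1997e-03; σ = Eε = 97000 · -1.1997e-03 = -116.4 MPa.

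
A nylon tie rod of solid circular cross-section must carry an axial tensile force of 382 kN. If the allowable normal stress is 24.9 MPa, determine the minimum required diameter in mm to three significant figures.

140 mm

Required area A ≥ P/σ_allow = 382000/24.9 = 15340 mm².
For a solid circular section, d ≥ √(4A/π) = 139.8 mm.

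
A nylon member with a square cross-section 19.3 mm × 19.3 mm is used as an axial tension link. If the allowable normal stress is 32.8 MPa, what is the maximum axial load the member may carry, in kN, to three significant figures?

A = 372.5 mm².
P_max = σ_allow · A = 32.8 · 372.5 = 12220 N = 12.22 kN.

12.2 kN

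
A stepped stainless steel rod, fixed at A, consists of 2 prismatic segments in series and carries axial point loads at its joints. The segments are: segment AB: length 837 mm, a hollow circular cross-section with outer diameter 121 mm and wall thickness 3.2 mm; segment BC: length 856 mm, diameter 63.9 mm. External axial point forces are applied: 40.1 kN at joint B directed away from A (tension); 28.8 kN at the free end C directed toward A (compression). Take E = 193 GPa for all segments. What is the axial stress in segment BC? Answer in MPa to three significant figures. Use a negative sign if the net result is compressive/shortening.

Internal axial forces (sectioning from the free end, tension +): N_BC = -28.8 kN, N_AB = 11.3 kN.
A_BC = 3207 mm².
σ_BC = N_BC/A_BC = -28800/3207 = -8.981 MPa.

-8.98 MPa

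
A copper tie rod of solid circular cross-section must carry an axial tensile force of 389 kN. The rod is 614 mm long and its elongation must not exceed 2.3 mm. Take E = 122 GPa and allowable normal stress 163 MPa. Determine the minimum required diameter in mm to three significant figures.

Required area A ≥ P/σ_allow = 389000/163 = 2387 mm².
For a solid circular section, d ≥ √(4A/π) = 55.12 mm.
Elongation limit: A ≥ PL/(Eδ_allow) = 389000·614/(122000·2.3) = 851.2 mm² ⇒ d ≥ 32.92 mm.
The stress limit governs.

55.1 mm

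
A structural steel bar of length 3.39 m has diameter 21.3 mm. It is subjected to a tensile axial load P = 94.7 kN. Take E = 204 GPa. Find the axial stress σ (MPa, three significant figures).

A = 356.3 mm².
σ = N/A = 94700/356.3 = 265.8 MPa.

266 MPa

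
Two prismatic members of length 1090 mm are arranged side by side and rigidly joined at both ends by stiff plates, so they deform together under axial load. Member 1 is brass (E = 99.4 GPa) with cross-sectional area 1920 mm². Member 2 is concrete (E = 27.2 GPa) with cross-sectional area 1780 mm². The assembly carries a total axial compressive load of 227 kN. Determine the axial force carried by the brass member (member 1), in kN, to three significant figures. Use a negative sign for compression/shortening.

-181 kN

Equal strain + equilibrium ⇒ each member carries load in proportion to AE: A₁E₁ = 190800000 N, A₂E₂ = 48420000 N, ΣAE = 239300000 N.
F₁ = P·A₁E₁/ΣAE = -227000·190800000/239300000 = -181100 N.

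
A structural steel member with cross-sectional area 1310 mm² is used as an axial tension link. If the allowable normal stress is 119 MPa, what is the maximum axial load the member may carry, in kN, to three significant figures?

P_max = σ_allow · A = 119 · 1310 = 155900 N = 155.9 kN.

156 kN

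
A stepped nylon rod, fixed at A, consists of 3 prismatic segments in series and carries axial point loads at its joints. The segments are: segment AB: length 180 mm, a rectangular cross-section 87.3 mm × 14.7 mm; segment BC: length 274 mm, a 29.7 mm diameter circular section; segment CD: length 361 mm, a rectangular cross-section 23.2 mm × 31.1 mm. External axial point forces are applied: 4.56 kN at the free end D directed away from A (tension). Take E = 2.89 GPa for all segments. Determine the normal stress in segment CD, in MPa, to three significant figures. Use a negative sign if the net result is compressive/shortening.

Internal axial forces (sectioning from the free end, tension +): N_CD = 4.56 kN, N_BC = 4.56 kN, N_AB = 4.56 kN.
A_CD = 721.5 mm².
σ_CD = N_CD/A_CD = 4560/721.5 = 6.32 MPa.

6.32 MPa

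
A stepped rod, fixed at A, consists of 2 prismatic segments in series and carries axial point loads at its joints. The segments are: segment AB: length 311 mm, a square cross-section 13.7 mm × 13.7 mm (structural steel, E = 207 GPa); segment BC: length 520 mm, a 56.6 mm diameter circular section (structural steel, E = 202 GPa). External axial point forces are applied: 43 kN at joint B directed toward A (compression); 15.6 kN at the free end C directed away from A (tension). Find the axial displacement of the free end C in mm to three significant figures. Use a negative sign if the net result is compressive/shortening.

Internal axial forces (sectioning from the free end, tension +): N_BC = 15.6 kN, N_AB = -27.4 kN.
A_AB = 187.7 mm².
A_BC = 2516 mm².
δ_AB = -27400·311/(187.7·207000) = -0.2193 mm
δ_BC = 15600·520/(2516·202000) = 0.01596 mm
δ = Σδ_i = -0.2034 mm.

-0.203 mm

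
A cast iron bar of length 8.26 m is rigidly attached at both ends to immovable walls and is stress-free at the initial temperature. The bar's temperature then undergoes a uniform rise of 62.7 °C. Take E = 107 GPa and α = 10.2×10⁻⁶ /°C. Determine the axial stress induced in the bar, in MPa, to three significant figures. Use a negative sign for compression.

Free thermal expansion αLΔT = 10.2e-6 · 8260 · 62.7 = 5.283 mm.
The walls impose strain ε = −(5.283)/8260 = -6.3954e-04; σ = Eε = 107000 · -6.3954e-04 = -68.43 MPa.

-68.4 MPa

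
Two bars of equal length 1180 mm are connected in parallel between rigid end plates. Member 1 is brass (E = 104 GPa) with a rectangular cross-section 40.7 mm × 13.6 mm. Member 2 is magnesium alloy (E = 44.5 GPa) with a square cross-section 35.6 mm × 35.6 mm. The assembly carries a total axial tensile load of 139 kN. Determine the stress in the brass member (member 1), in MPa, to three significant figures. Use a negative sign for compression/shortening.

A_1 = 553.5 mm².
A_2 = 1267 mm².
Equal strain + equilibrium ⇒ each member carries load in proportion to AE: A₁E₁ = 57570000 N, A₂E₂ = 56400000 N, ΣAE = 114000000 N.
σ₁ = P·E₁/ΣAE = 139000·104000/114000000 = 126.8 MPa.

127 MPa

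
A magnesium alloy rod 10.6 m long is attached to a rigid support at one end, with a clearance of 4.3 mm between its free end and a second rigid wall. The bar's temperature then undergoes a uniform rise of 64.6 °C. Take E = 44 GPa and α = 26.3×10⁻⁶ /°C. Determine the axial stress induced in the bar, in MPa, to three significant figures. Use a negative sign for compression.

-56.9 MPa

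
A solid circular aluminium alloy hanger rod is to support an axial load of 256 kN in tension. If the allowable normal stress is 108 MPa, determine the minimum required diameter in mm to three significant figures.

Required area A ≥ P/σ_allow = 256000/108 = 2370 mm².
For a solid circular section, d ≥ √(4A/π) = 54.94 mm.

54.9 mm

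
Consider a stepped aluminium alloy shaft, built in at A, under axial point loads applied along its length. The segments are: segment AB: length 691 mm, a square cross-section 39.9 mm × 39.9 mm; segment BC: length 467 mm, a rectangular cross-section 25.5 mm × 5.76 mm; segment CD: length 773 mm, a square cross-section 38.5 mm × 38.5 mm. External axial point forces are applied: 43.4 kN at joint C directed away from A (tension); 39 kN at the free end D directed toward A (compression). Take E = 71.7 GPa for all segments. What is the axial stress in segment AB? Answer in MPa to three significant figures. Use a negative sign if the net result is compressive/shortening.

Internal axial forces (sectioning from the free end, tension +): N_CD = -39 kN, N_BC = 4.4 kN, N_AB = 4.4 kN.
A_AB = 1592 mm².
σ_AB = N_AB/A_AB = 4400/1592 = 2.764 MPa.

2.76 MPa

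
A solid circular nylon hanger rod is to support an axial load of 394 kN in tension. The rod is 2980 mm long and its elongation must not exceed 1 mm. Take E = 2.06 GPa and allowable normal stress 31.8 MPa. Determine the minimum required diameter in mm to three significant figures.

852 mm

Required area A ≥ P/σ_allow = 394000/31.8 = 12390 mm².
For a solid circular section, d ≥ √(4A/π) = 125.6 mm.
Elongation limit: A ≥ PL/(Eδ_allow) = 394000·2980/(2060·1) = 570000 mm² ⇒ d ≥ 851.9 mm.
The elongation limit governs.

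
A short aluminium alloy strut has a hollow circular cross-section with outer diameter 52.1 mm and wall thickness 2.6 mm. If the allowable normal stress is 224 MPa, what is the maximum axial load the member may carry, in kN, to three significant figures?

90.6 kN

A = 404.3 mm².
P_max = σ_allow · A = 224 · 404.3 = 90570 N = 90.57 kN.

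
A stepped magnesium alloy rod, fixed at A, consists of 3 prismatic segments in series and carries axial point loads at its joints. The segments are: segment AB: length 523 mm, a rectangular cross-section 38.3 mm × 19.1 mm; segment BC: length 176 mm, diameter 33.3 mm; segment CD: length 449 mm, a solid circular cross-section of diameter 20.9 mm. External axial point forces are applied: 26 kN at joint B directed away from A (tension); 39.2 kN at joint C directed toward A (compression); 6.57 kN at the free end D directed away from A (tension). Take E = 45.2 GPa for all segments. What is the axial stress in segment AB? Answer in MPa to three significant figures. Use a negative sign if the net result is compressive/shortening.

-9.06 MPa

Internal axial forces (sectioning from the free end, tension +): N_CD = 6.57 kN, N_BC = -32.63 kN, N_AB = -6.63 kN.
A_AB = 731.5 mm².
σ_AB = N_AB/A_AB = -6630/731.5 = -9.063 MPa.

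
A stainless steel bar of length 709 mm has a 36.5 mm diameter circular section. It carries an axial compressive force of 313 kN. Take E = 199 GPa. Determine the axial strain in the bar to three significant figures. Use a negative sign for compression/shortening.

-0.00150

A = 1046 mm².
σ = N/A = -299.1 MPa; ε = σ/E = -299.1/199000 = -1.503e-03.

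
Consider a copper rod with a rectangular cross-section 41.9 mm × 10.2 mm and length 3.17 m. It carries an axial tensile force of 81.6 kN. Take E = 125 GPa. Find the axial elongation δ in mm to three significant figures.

A = 427.4 mm².
δ_mech = NL/(AE) = 81600·3170/(427.4·125000) = 4.842 mm.

4.84 mm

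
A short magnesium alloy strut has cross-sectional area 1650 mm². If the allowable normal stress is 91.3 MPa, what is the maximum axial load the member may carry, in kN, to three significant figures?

P_max = σ_allow · A = 91.3 · 1650 = 150600 N = 150.6 kN.

151 kN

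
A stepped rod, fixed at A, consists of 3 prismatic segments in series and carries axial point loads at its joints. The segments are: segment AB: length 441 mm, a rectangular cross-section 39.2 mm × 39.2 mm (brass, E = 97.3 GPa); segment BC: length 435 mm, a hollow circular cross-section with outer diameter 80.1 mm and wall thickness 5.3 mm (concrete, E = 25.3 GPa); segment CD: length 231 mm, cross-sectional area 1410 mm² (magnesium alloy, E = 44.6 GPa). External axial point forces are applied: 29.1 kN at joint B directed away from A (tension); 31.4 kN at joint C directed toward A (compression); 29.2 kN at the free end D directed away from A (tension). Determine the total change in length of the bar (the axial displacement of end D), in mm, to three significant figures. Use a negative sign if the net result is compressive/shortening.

Internal axial forces (sectioning from the free end, tension +): N_CD = 29.2 kN, N_BC = -2.2 kN, N_AB = 26.9 kN.
A_AB = 1537 mm².
A_BC = 1245 mm².
δ_AB = 26900·441/(1537·97300) = 0.07934 mm
δ_BC = -2200·435/(1245·25300) = -0.03037 mm
δ_CD = 29200·231/(1410·44600) = 0.1073 mm
δ = Σδ_i = 0.1562 mm.

0.156 mm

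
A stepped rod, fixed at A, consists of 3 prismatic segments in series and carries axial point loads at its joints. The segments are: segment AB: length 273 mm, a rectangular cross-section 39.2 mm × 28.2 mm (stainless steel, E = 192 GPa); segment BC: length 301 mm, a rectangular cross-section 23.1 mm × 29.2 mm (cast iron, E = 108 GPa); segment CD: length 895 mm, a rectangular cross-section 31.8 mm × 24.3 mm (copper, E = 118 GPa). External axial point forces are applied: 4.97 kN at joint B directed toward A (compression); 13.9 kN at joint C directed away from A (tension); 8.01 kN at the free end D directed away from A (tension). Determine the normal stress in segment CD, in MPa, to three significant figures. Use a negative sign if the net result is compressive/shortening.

10.4 MPa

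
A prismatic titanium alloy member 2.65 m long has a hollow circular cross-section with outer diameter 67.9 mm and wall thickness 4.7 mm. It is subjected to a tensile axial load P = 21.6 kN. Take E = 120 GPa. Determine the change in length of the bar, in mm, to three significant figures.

A = 933.2 mm².
δ_mech = NL/(AE) = 21600·2650/(933.2·120000) = 0.5112 mm.

0.511 mm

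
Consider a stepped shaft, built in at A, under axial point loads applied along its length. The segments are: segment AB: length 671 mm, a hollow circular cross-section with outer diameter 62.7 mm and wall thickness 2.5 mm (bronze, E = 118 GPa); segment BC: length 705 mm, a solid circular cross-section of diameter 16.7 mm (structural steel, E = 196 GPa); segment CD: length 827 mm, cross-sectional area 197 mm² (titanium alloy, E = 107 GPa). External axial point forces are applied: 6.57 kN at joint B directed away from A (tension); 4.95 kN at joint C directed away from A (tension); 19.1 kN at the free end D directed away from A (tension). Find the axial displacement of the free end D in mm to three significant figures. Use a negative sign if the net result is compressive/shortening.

1.51 mm

Internal axial forces (sectioning from the free end, tension +): N_CD = 19.1 kN, N_BC = 24.05 kN, N_AB = 30.62 kN.
A_AB = 472.8 mm².
A_BC = 219 mm².
δ_AB = 30620·671/(472.8·118000) = 0.3683 mm
δ_BC = 24050·705/(219·196000) = 0.3949 mm
δ_CD = 19100·827/(197·107000) = 0.7494 mm
δ = Σδ_i = 1.513 mm.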